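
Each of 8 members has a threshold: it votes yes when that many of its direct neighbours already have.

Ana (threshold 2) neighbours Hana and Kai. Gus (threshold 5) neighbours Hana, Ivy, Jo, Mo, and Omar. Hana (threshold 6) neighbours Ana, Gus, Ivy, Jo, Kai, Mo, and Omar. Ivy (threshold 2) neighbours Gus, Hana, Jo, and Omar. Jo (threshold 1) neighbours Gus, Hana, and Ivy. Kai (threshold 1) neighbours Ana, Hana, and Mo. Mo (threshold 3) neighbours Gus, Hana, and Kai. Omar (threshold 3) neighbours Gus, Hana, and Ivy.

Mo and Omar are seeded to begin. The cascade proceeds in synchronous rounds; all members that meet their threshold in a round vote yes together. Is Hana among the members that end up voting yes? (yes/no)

no

Round 1 — Mo, Omar vote yes (initial).
Round 2 — checking thresholds:
  Gus: 2 of 5 neighbours < 5, below threshold.
  Hana: 2 of 7 neighbours < 6, below threshold.
  Ivy: 1 of 4 neighbours < 2, below threshold.
  Kai: 1 of 3 neighbours ≥ 1, votes yes.
Round 3 — no new yes votes; cascade stops.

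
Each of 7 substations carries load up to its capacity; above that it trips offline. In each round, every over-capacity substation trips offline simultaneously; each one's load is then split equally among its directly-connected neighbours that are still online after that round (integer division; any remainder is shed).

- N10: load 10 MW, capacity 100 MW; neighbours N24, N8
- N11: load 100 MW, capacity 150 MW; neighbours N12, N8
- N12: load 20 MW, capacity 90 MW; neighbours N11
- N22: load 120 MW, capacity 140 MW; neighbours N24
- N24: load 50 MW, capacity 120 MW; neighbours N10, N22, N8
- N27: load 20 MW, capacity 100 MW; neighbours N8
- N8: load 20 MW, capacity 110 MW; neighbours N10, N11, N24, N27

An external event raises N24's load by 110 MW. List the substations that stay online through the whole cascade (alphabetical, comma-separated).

N10, N11, N12, N27, N8

Round 1 — N24 at 160 > 120. N24 trips offline.
  N24 sheds 160 MW to N10, N22, N8: 53 each (1 lost).
    N10: 10+53 = 63 ≤ 100
    N22: 120+53 = 173 > 140
    N8: 20+53 = 73 ≤ 110
Round 2 — N22 trips offline.
  N22 sheds 173 MW: no online neighbours, lost.
No further trips.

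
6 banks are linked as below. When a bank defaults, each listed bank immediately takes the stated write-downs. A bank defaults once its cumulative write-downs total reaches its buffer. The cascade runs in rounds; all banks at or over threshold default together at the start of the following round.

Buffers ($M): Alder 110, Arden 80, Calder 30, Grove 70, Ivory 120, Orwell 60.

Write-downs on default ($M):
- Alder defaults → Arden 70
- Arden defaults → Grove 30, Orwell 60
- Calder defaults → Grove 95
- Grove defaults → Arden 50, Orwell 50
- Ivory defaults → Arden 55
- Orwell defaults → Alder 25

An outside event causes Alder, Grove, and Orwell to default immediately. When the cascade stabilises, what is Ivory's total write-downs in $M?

Round 1 — Alder, Grove, Orwell default (initial).
  Arden: +70+50 → 120 ≥ 80
Round 2 — Arden defaults.
No further defaults.

0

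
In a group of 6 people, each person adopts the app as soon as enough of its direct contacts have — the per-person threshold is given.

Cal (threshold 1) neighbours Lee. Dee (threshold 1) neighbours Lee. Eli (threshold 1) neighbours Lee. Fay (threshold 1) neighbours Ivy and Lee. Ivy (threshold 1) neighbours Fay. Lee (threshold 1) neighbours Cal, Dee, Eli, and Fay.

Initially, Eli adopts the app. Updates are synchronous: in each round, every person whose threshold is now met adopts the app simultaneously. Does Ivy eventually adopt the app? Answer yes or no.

yes

Round 1 — Eli adopts the app (initial).
Round 2 — checking thresholds:
  Lee: 1 of 4 neighbours ≥ 1, adopts the app.
Round 3 — checking thresholds:
  Cal: 1 of 1 neighbours ≥ 1, adopts the app.
  Dee: 1 of 1 neighbours ≥ 1, adopts the app.
  Fay: 1 of 2 neighbours ≥ 1, adopts the app.
Round 4 — checking thresholds:
  Ivy: 1 of 1 neighbours ≥ 1, adopts the app.
Round 5 — no new adoptions; cascade stops.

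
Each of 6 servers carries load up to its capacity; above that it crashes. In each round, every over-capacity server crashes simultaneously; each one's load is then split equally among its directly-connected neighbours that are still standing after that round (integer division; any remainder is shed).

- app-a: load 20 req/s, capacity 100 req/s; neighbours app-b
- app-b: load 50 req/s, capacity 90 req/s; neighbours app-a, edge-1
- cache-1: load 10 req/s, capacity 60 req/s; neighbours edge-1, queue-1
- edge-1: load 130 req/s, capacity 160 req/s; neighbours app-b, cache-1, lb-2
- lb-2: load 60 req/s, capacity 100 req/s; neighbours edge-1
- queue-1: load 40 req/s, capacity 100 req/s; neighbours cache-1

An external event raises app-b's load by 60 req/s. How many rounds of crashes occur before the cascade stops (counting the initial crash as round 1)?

4

Round 1 — app-b at 110 > 90. app-b crashes.
  app-b sheds 110 req/s to app-a, edge-1: 55 each.
    app-a: 20+55 = 75 ≤ 100
    edge-1: 130+55 = 185 > 160
Round 2 — edge-1 crashes.
  edge-1 sheds 185 req/s to cache-1, lb-2: 92 each (1 lost).
    cache-1: 10+92 = 102 > 60
    lb-2: 60+92 = 152 > 100
Round 3 — cache-1, lb-2 crash.
  cache-1 sheds 102 req/s to queue-1: 102 each.
    queue-1: 40+102 = 142 > 100
  lb-2 sheds 152 req/s: no online neighbours, lost.
Round 4 — queue-1 crashes.
  queue-1 sheds 142 req/s: no online neighbours, lost.
No further crashes.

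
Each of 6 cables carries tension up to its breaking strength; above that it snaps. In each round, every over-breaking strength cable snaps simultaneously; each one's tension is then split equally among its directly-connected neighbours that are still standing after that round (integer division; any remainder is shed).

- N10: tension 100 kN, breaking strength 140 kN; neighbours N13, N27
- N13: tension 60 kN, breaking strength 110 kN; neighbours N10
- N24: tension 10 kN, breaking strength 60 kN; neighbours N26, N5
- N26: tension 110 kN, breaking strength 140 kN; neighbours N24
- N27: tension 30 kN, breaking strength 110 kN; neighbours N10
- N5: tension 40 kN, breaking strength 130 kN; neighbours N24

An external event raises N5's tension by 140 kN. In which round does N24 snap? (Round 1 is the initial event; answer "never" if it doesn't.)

Round 1 — N5 at 180 > 130. N5 snaps.
  N5 sheds 180 kN to N24: 180 each.
    N24: 10+180 = 190 > 60
Round 2 — N24 snaps.
  N24 sheds 190 kN to N26: 190 each.
    N26: 110+190 = 300 > 140
Round 3 — N26 snaps.
  N26 sheds 300 kN: no online neighbours, lost.
No further breaks.

2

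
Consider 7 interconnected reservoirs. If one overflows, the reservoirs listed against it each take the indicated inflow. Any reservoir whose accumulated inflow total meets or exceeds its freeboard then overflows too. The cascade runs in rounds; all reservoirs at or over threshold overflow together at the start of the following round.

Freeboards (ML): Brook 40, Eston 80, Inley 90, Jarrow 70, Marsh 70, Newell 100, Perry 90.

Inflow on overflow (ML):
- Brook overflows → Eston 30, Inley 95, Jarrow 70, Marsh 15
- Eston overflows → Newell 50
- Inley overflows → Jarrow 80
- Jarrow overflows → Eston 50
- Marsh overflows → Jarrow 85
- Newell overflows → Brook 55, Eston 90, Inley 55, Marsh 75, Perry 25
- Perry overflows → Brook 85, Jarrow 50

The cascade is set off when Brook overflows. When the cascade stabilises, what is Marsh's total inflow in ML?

15

Round 1 — Brook overflows (initial).
  Eston: +30 → 30 < 80
  Inley: +95 → 95 ≥ 90
  Jarrow: +70 → 70 ≥ 70
  Marsh: +15 → 15 < 70
Round 2 — Inley, Jarrow overflow.
  Eston: +50 → 80 ≥ 80
Round 3 — Eston overflows.
  Newell: +50 → 50 < 100
No further overflows.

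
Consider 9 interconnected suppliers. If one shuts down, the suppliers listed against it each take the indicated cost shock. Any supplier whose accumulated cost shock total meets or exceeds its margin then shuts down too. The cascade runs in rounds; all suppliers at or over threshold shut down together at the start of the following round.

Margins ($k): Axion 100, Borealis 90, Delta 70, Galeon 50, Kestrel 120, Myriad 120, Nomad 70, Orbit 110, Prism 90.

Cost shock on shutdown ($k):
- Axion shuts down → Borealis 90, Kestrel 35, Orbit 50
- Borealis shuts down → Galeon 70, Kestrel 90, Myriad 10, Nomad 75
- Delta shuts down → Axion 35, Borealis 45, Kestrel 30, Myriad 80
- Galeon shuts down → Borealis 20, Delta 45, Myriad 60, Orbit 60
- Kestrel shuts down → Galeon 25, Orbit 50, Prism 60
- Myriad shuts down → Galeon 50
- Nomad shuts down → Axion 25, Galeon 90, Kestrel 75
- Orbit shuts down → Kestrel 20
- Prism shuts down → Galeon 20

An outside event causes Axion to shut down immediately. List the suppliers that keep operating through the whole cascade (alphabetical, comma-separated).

Round 1 — Axion shuts down (initial).
  Borealis: +90 → 90 ≥ 90
  Kestrel: +35 → 35 < 120
  Orbit: +50 → 50 < 110
Round 2 — Borealis shuts down.
  Galeon: +70 → 70 ≥ 50
  Kestrel: +90 → 125 ≥ 120
  Myriad: +10 → 10 < 120
  Nomad: +75 → 75 ≥ 70
Round 3 — Galeon, Kestrel, Nomad shut down.
  Delta: +45 → 45 < 70
  Myriad: +60 → 70 < 120
  Orbit: +60+50 → 160 ≥ 110
  Prism: +60 → 60 < 90
Round 4 — Orbit shuts down.
No further shutdowns.

Delta, Myriad, Prism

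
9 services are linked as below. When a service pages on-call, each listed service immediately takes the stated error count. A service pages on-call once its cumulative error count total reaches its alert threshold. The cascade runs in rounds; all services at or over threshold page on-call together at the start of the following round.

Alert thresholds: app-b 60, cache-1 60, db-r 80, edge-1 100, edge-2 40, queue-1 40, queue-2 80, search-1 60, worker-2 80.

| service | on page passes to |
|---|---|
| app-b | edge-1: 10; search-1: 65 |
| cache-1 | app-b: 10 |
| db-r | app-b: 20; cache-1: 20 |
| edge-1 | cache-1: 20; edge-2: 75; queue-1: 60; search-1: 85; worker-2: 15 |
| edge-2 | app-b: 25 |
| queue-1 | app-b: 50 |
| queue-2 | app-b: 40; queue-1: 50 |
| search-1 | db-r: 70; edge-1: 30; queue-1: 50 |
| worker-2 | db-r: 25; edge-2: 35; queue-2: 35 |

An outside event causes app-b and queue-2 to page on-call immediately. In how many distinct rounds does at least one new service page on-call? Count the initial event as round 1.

2

Round 1 — app-b, queue-2 page on-call (initial).
  edge-1: +10 → 10 < 100
  queue-1: +50 → 50 ≥ 40
  search-1: +65 → 65 ≥ 60
Round 2 — queue-1, search-1 page on-call.
  db-r: +70 → 70 < 80
  edge-1: +30 → 40 < 100
No further pages.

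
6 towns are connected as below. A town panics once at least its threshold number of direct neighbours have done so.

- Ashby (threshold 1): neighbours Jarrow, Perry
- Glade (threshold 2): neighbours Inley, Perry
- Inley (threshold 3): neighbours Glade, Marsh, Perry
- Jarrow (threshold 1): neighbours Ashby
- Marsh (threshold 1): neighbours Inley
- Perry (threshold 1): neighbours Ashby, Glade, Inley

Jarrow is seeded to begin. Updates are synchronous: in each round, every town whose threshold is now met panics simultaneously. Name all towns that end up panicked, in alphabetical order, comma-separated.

Ashby, Jarrow, Perry

Round 1 — Jarrow panics (initial).
Round 2 — checking thresholds:
  Ashby: 1 of 2 neighbours ≥ 1, panics.
Round 3 — checking thresholds:
  Perry: 1 of 3 neighbours ≥ 1, panics.
Round 4 — no new panics; cascade stops.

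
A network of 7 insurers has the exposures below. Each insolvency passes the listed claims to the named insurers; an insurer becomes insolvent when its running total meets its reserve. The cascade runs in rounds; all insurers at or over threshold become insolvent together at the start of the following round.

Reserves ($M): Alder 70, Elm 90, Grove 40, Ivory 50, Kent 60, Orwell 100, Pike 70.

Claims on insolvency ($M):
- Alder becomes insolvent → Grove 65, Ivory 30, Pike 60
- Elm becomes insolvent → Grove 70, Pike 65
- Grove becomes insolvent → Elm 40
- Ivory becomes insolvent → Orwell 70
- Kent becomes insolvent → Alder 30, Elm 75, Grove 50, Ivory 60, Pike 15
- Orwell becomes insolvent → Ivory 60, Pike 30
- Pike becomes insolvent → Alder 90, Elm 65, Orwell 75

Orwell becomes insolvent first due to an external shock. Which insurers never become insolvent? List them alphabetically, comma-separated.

Round 1 — Orwell becomes insolvent (initial).
  Ivory: +60 → 60 ≥ 50
  Pike: +30 → 30 < 70
Round 2 — Ivory becomes insolvent.
No further insolvencies.

Alder, Elm, Grove, Kent, Pike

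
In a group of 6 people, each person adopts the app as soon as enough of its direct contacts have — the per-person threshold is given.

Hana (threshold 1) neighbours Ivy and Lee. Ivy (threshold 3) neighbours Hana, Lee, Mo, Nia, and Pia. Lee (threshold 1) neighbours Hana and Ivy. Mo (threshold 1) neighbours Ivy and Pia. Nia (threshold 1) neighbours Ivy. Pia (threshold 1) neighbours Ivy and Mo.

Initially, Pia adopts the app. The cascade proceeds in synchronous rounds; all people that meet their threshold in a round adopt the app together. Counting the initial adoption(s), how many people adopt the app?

Round 1 — Pia adopts the app (initial).
Round 2 — checking thresholds:
  Ivy: 1 of 5 neighbours < 3, holds.
  Mo: 1 of 2 neighbours ≥ 1, adopts the app.
Round 3 — no new adoptions; cascade stops.

2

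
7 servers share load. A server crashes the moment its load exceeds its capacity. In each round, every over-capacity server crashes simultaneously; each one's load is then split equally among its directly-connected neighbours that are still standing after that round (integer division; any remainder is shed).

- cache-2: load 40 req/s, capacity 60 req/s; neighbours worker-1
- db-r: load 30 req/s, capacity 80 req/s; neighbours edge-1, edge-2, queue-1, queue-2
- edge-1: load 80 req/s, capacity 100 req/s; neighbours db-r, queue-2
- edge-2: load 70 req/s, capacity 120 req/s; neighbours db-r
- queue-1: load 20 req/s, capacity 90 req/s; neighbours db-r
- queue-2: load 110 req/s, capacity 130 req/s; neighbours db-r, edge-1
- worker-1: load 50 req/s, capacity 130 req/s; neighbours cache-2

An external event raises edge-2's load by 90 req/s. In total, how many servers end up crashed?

Round 1 — edge-2 at 160 > 120. edge-2 crashes.
  edge-2 sheds 160 req/s to db-r: 160 each.
    db-r: 30+160 = 190 > 80
Round 2 — db-r crashes.
  db-r sheds 190 req/s to edge-1, queue-1, queue-2: 63 each (1 lost).
    edge-1: 80+63 = 143 > 100
    queue-1: 20+63 = 83 ≤ 90
    queue-2: 110+63 = 173 > 130
Round 3 — edge-1, queue-2 crash.
  edge-1 sheds 143 req/s: no online neighbours, lost.
  queue-2 sheds 173 req/s: no online neighbours, lost.
No further crashes.

4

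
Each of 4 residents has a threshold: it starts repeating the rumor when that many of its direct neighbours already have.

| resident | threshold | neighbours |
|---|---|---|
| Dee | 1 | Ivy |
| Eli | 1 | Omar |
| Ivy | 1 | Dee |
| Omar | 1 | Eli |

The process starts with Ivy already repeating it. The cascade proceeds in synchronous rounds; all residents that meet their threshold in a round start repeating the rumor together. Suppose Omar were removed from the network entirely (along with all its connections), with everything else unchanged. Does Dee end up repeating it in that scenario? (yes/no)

With Omar removed:
Round 1 — Ivy starts repeating the rumor (initial).
Round 2 — checking thresholds:
  Dee: 1 of 1 neighbours ≥ 1, starts repeating the rumor.
Round 3 — no new spreads; cascade stops.

yes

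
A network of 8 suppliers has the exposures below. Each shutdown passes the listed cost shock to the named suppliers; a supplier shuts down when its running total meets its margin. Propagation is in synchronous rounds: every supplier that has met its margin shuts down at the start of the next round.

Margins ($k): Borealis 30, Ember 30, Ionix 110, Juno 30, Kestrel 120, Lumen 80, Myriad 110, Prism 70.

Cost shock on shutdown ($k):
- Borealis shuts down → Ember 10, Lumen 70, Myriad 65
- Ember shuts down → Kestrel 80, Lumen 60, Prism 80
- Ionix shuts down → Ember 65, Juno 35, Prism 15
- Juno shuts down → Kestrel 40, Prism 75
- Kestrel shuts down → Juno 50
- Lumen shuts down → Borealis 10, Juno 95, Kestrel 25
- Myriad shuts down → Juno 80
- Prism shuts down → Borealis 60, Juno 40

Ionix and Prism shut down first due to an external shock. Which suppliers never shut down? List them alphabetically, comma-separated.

Round 1 — Ionix, Prism shut down (initial).
  Borealis: +60 → 60 ≥ 30
  Ember: +65 → 65 ≥ 30
  Juno: +35+40 → 75 ≥ 30
Round 2 — Borealis, Ember, Juno shut down.
  Kestrel: +80+40 → 120 ≥ 120
  Lumen: +70+60 → 130 ≥ 80
  Myriad: +65 → 65 < 110
Round 3 — Kestrel, Lumen shut down.
No further shutdowns.

Myriad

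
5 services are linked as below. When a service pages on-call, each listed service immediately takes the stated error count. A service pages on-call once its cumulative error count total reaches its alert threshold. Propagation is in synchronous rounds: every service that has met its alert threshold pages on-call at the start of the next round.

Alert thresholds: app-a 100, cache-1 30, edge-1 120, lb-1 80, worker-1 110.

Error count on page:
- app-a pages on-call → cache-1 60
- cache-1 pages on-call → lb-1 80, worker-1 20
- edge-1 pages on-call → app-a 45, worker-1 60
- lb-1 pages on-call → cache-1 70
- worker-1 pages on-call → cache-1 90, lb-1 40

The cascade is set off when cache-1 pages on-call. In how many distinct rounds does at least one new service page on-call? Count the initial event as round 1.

2

Round 1 — cache-1 pages on-call (initial).
  lb-1: +80 → 80 ≥ 80
  worker-1: +20 → 20 < 110
Round 2 — lb-1 pages on-call.
No further pages.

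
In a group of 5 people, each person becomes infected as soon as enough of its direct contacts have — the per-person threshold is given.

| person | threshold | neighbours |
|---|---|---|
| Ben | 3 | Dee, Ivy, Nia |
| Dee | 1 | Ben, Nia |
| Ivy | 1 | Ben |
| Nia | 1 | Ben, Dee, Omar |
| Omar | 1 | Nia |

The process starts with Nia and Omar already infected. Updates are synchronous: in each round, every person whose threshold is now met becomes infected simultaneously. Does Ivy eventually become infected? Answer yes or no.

Round 1 — Nia, Omar become infected (initial).
Round 2 — checking thresholds:
  Ben: 1 of 3 neighbours < 3, not yet.
  Dee: 1 of 2 neighbours ≥ 1, becomes infected.
Round 3 — no new infections; cascade stops.

no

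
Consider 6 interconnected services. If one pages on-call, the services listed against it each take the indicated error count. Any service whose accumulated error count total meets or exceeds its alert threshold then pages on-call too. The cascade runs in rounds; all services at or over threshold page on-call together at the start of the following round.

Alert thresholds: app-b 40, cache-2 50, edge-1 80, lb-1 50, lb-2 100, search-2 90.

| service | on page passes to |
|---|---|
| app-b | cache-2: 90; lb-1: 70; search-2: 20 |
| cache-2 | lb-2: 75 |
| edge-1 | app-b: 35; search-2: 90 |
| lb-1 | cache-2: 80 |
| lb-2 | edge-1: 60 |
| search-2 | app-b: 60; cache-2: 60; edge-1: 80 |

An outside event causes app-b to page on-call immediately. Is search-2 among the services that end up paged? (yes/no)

no

Round 1 — app-b pages on-call (initial).
  cache-2: +90 → 90 ≥ 50
  lb-1: +70 → 70 ≥ 50
  search-2: +20 → 20 < 90
Round 2 — cache-2, lb-1 page on-call.
  lb-2: +75 → 75 < 100
No further pages.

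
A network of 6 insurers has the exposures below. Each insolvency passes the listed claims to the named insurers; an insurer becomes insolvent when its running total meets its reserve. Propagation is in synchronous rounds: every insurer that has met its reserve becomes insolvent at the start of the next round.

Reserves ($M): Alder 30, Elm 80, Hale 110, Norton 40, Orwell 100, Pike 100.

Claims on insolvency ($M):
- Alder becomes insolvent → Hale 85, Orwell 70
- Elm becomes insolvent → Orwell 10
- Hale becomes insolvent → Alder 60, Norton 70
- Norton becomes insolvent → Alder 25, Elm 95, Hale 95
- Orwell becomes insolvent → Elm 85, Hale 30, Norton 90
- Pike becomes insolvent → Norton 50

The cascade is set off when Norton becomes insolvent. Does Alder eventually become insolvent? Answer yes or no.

Round 1 — Norton becomes insolvent (initial).
  Alder: +25 → 25 < 30
  Elm: +95 → 95 ≥ 80
  Hale: +95 → 95 < 110
Round 2 — Elm becomes insolvent.
  Orwell: +10 → 10 < 100
No further insolvencies.

no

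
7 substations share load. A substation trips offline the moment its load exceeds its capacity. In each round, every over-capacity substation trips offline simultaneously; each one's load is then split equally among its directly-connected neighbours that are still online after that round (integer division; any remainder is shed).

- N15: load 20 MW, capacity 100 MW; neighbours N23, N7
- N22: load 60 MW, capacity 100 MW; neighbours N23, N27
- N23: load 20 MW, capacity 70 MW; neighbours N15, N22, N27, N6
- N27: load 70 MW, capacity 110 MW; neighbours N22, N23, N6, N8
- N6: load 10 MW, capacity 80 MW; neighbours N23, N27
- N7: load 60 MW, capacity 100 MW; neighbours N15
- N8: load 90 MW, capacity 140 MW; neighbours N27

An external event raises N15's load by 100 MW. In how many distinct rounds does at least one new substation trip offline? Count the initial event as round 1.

2

Round 1 — N15 at 120 > 100. N15 trips offline.
  N15 sheds 120 MW to N23, N7: 60 each.
    N23: 20+60 = 80 > 70
    N7: 60+60 = 120 > 100
Round 2 — N23, N7 trip offline.
  N23 sheds 80 MW to N22, N27, N6: 26 each (2 lost).
    N22: 60+26 = 86 ≤ 100
    N27: 70+26 = 96 ≤ 110
    N6: 10+26 = 36 ≤ 80
  N7 sheds 120 MW: no online neighbours, lost.
No further trips.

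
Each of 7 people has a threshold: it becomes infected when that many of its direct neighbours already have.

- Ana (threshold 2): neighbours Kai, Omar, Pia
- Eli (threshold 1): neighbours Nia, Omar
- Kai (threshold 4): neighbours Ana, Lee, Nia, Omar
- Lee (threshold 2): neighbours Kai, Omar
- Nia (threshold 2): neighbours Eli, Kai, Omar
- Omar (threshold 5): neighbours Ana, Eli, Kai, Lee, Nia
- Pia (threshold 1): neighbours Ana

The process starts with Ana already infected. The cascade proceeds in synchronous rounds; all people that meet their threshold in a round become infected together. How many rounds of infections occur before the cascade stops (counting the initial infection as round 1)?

Round 1 — Ana becomes infected (initial).
Round 2 — checking thresholds:
  Kai: 1 of 4 neighbours < 4, below threshold.
  Omar: 1 of 5 neighbours < 5, below threshold.
  Pia: 1 of 1 neighbours ≥ 1, becomes infected.
Round 3 — no new infections; cascade stops.

2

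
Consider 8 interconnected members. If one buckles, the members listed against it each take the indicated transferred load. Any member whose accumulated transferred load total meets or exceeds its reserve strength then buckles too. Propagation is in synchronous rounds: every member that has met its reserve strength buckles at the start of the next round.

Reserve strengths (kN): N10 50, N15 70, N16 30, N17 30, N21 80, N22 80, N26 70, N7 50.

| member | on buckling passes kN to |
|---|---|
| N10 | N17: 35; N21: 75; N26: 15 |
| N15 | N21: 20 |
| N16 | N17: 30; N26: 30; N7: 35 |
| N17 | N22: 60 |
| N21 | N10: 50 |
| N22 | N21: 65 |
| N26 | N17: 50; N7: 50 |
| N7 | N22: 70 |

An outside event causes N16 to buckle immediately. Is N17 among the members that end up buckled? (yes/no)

yes

Round 1 — N16 buckles (initial).
  N17: +30 → 30 ≥ 30
  N26: +30 → 30 < 70
  N7: +35 → 35 < 50
Round 2 — N17 buckles.
  N22: +60 → 60 < 80
No further bucklings.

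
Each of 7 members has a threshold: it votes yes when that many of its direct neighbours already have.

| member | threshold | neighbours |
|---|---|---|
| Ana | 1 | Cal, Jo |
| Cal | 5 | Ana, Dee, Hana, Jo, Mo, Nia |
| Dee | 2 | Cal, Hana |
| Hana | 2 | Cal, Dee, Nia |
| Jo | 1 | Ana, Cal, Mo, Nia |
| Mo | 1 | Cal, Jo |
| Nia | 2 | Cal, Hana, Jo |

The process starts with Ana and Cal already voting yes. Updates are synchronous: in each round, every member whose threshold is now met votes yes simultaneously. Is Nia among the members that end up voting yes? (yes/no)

yes

Round 1 — Ana, Cal vote yes (initial).
Round 2 — checking thresholds:
  Dee: 1 of 2 neighbours < 2, below threshold.
  Hana: 1 of 3 neighbours < 2, below threshold.
  Jo: 2 of 4 neighbours ≥ 1, votes yes.
  Mo: 1 of 2 neighbours ≥ 1, votes yes.
  Nia: 1 of 3 neighbours < 2, below threshold.
Round 3 — checking thresholds:
  Dee: 1 of 2 neighbours < 2, below threshold.
  Hana: 1 of 3 neighbours < 2, below threshold.
  Nia: 2 of 3 neighbours ≥ 2, votes yes.
Round 4 — checking thresholds:
  Dee: 1 of 2 neighbours < 2, below threshold.
  Hana: 2 of 3 neighbours ≥ 2, votes yes.
Round 5 — checking thresholds:
  Dee: 2 of 2 neighbours ≥ 2, votes yes.
Round 6 — no new yes votes; cascade stops.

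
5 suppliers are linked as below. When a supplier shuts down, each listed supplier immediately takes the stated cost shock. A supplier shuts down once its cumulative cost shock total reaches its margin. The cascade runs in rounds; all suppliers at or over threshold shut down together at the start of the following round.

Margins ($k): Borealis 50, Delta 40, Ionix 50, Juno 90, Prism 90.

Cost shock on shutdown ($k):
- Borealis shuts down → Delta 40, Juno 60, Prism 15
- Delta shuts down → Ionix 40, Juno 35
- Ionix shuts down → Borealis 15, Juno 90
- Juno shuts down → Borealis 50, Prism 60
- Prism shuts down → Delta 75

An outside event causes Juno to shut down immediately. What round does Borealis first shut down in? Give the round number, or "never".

Round 1 — Juno shuts down (initial).
  Borealis: +50 → 50 ≥ 50
  Prism: +60 → 60 < 90
Round 2 — Borealis shuts down.
  Delta: +40 → 40 ≥ 40
  Prism: +15 → 75 < 90
Round 3 — Delta shuts down.
  Ionix: +40 → 40 < 50
No further shutdowns.

2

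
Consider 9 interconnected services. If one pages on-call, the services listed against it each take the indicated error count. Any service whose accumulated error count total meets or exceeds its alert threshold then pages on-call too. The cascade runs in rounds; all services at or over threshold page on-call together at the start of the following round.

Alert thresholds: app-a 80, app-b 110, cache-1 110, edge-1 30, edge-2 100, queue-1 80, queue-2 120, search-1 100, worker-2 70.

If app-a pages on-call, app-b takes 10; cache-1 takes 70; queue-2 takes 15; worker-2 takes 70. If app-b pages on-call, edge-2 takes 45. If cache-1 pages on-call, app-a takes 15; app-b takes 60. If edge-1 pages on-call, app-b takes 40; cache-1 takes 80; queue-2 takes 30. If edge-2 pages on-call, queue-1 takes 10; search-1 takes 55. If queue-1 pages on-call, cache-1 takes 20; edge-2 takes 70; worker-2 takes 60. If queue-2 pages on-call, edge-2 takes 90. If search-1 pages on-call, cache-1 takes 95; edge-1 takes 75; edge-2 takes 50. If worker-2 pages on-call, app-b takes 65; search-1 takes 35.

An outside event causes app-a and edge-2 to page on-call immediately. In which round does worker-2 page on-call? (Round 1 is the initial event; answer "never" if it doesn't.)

2

Round 1 — app-a, edge-2 page on-call (initial).
  app-b: +10 → 10 < 110
  cache-1: +70 → 70 < 110
  queue-1: +10 → 10 < 80
  queue-2: +15 → 15 < 120
  search-1: +55 → 55 < 100
  worker-2: +70 → 70 ≥ 70
Round 2 — worker-2 pages on-call.
  app-b: +65 → 75 < 110
  search-1: +35 → 90 < 100
No further pages.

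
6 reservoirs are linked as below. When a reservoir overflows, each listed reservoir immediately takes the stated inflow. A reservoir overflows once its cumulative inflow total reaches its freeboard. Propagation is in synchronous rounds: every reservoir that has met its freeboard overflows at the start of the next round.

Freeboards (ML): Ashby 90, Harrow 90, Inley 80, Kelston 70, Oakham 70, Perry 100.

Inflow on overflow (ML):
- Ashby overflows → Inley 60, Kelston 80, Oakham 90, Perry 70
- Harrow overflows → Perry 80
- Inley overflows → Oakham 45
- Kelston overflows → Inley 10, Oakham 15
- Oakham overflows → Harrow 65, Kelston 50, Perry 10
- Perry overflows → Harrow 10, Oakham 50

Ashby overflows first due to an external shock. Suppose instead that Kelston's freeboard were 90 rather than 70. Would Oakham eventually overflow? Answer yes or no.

With Kelston's freeboard at 90:
Round 1 — Ashby overflows (initial).
  Inley: +60 → 60 < 80
  Kelston: +80 → 80 < 90
  Oakham: +90 → 90 ≥ 70
  Perry: +70 → 70 < 100
Round 2 — Oakham overflows.
  Harrow: +65 → 65 < 90
  Kelston: +50 → 130 ≥ 90
  Perry: +10 → 80 < 100
Round 3 — Kelston overflows.
  Inley: +10 → 70 < 80
No further overflows.

yes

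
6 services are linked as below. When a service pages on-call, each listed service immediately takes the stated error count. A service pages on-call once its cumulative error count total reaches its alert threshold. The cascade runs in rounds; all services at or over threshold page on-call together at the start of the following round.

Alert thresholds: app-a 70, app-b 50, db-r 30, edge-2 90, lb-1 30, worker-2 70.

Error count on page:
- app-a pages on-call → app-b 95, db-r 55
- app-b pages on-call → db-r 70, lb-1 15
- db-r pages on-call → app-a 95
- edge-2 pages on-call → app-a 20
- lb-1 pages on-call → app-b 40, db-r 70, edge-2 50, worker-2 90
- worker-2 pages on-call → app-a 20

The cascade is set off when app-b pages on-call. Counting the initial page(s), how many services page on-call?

Round 1 — app-b pages on-call (initial).
  db-r: +70 → 70 ≥ 30
  lb-1: +15 → 15 < 30
Round 2 — db-r pages on-call.
  app-a: +95 → 95 ≥ 70
Round 3 — app-a pages on-call.
No further pages.

3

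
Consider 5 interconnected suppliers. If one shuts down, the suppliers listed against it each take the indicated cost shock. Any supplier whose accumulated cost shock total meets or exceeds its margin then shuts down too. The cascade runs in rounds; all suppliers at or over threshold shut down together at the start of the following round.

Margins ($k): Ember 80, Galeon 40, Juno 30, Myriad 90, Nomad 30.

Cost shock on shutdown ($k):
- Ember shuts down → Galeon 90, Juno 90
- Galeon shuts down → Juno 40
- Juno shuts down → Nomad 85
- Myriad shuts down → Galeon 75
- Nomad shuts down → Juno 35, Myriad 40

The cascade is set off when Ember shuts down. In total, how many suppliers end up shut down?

4

Round 1 — Ember shuts down (initial).
  Galeon: +90 → 90 ≥ 40
  Juno: +90 → 90 ≥ 30
Round 2 — Galeon, Juno shut down.
  Nomad: +85 → 85 ≥ 30
Round 3 — Nomad shuts down.
  Myriad: +40 → 40 < 90
No further shutdowns.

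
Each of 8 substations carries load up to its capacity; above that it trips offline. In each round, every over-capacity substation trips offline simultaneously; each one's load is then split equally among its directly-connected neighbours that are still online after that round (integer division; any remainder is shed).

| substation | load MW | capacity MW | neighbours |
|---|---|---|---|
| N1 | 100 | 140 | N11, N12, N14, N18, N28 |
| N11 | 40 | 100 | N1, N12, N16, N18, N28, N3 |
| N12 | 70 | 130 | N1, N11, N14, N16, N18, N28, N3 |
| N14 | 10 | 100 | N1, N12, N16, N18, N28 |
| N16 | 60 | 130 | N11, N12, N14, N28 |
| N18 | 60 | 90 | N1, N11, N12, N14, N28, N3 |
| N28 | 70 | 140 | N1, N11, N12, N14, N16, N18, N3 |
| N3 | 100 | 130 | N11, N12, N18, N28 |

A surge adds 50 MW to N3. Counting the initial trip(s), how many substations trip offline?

Round 1 — N3 at 150 > 130. N3 trips offline.
  N3 sheds 150 MW to N11, N12, N18, N28: 37 each (2 lost).
    N11: 40+37 = 77 ≤ 100
    N12: 70+37 = 107 ≤ 130
    N18: 60+37 = 97 > 90
    N28: 70+37 = 107 ≤ 140
Round 2 — N18 trips offline.
  N18 sheds 97 MW to N1, N11, N12, N14, N28: 19 each (2 lost).
    N1: 100+19 = 119 ≤ 140
    N11: 77+19 = 96 ≤ 100
    N12: 107+19 = 126 ≤ 130
    N14: 10+19 = 29 ≤ 100
    N28: 107+19 = 126 ≤ 140
No further trips.

2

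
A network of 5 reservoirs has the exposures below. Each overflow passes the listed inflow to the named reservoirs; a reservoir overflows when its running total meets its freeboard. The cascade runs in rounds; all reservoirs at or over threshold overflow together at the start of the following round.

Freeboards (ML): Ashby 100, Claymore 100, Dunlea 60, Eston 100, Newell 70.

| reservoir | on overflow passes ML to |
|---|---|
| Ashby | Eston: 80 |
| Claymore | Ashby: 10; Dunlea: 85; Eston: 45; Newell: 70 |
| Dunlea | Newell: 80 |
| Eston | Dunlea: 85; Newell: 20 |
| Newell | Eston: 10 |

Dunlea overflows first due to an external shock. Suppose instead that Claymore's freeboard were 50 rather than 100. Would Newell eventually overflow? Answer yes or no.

With Claymore's freeboard at 50:
Round 1 — Dunlea overflows (initial).
  Newell: +80 → 80 ≥ 70
Round 2 — Newell overflows.
  Eston: +10 → 10 < 100
No further overflows.

yes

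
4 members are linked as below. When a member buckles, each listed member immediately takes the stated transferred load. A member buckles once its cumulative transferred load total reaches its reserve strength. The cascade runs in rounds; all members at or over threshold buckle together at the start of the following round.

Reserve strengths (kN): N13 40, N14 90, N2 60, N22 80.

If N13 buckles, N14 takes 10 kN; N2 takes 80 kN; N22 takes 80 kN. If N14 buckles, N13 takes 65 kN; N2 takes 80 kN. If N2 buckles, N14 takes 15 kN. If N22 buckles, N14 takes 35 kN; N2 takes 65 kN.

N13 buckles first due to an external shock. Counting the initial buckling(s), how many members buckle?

Round 1 — N13 buckles (initial).
  N14: +10 → 10 < 90
  N2: +80 → 80 ≥ 60
  N22: +80 → 80 ≥ 80
Round 2 — N2, N22 buckle.
  N14: +15+35 → 60 < 90
No further bucklings.

3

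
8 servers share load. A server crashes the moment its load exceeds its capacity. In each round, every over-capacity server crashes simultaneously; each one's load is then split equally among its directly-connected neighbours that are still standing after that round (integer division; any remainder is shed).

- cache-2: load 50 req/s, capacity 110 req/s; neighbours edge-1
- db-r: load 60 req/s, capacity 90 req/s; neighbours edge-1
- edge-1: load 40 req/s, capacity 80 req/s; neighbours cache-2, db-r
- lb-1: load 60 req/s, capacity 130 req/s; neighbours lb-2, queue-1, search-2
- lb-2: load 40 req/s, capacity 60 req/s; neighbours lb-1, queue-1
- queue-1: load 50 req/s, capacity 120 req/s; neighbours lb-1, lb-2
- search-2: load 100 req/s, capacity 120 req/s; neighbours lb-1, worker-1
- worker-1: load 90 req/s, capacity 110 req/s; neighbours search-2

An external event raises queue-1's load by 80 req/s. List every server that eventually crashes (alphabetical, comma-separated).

lb-1, lb-2, queue-1, search-2, worker-1

Round 1 — queue-1 at 130 > 120. queue-1 crashes.
  queue-1 sheds 130 req/s to lb-1, lb-2: 65 each.
    lb-1: 60+65 = 125 ≤ 130
    lb-2: 40+65 = 105 > 60
Round 2 — lb-2 crashes.
  lb-2 sheds 105 req/s to lb-1: 105 each.
    lb-1: 125+105 = 230 > 130
Round 3 — lb-1 crashes.
  lb-1 sheds 230 req/s to search-2: 230 each.
    search-2: 100+230 = 330 > 120
Round 4 — search-2 crashes.
  search-2 sheds 330 req/s to worker-1: 330 each.
    worker-1: 90+330 = 420 > 110
Round 5 — worker-1 crashes.
  worker-1 sheds 420 req/s: no online neighbours, lost.
No further crashes.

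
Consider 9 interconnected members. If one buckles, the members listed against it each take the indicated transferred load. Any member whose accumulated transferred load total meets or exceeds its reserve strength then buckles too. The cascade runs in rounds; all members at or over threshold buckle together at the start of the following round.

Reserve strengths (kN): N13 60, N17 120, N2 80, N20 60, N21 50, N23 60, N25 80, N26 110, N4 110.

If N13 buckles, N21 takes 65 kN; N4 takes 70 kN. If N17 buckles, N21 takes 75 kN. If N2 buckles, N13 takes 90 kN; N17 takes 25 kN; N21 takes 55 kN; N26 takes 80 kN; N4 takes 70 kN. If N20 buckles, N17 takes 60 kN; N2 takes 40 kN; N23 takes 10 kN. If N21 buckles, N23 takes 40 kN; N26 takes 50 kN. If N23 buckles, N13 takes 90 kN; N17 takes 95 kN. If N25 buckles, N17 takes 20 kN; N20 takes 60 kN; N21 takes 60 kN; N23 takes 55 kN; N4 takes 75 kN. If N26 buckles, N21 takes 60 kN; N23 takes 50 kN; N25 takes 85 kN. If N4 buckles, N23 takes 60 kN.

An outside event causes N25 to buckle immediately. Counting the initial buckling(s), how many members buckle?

7

Round 1 — N25 buckles (initial).
  N17: +20 → 20 < 120
  N20: +60 → 60 ≥ 60
  N21: +60 → 60 ≥ 50
  N23: +55 → 55 < 60
  N4: +75 → 75 < 110
Round 2 — N20, N21 buckle.
  N17: +60 → 80 < 120
  N2: +40 → 40 < 80
  N23: +10+40 → 105 ≥ 60
  N26: +50 → 50 < 110
Round 3 — N23 buckles.
  N13: +90 → 90 ≥ 60
  N17: +95 → 175 ≥ 120
Round 4 — N13, N17 buckle.
  N4: +70 → 145 ≥ 110
Round 5 — N4 buckles.
No further bucklings.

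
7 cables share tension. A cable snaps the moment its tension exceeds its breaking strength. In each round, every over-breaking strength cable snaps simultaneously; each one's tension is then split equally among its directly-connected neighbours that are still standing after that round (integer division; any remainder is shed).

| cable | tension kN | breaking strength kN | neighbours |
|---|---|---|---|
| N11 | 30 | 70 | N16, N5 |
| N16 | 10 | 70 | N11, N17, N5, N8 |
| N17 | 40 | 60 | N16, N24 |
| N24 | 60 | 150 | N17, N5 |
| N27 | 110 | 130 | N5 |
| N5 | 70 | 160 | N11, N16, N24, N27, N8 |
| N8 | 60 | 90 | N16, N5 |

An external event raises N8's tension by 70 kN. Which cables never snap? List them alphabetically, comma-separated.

N11, N24, N27, N5

Round 1 — N8 at 130 > 90. N8 snaps.
  N8 sheds 130 kN to N16, N5: 65 each.
    N16: 10+65 = 75 > 70
    N5: 70+65 = 135 ≤ 160
Round 2 — N16 snaps.
  N16 sheds 75 kN to N11, N17, N5: 25 each.
    N11: 30+25 = 55 ≤ 70
    N17: 40+25 = 65 > 60
    N5: 135+25 = 160 ≤ 160
Round 3 — N17 snaps.
  N17 sheds 65 kN to N24: 65 each.
    N24: 60+65 = 125 ≤ 150
No further breaks.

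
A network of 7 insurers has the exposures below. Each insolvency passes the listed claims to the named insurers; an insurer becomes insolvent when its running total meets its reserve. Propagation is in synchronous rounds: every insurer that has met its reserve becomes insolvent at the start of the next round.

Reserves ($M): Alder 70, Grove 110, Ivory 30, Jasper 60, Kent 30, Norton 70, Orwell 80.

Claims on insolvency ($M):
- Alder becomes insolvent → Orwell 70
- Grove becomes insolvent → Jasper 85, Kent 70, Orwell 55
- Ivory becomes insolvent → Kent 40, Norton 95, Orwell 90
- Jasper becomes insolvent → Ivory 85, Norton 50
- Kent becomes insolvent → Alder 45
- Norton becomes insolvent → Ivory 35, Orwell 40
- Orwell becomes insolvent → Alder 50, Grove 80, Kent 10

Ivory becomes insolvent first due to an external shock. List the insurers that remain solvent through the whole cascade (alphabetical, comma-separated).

Round 1 — Ivory becomes insolvent (initial).
  Kent: +40 → 40 ≥ 30
  Norton: +95 → 95 ≥ 70
  Orwell: +90 → 90 ≥ 80
Round 2 — Kent, Norton, Orwell become insolvent.
  Alder: +45+50 → 95 ≥ 70
  Grove: +80 → 80 < 110
Round 3 — Alder becomes insolvent.
No further insolvencies.

Grove, Jasper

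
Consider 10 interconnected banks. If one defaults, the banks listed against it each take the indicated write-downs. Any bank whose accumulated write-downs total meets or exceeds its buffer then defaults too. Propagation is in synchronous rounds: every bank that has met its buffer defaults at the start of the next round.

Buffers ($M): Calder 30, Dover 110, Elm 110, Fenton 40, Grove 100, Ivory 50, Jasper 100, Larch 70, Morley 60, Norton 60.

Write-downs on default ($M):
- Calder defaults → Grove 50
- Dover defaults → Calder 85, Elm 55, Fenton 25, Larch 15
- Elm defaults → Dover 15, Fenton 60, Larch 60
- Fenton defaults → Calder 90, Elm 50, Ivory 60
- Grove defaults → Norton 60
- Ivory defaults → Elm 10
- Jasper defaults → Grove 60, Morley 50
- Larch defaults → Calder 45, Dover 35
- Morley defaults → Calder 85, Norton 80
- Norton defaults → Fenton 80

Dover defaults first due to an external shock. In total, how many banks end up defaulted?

Round 1 — Dover defaults (initial).
  Calder: +85 → 85 ≥ 30
  Elm: +55 → 55 < 110
  Fenton: +25 → 25 < 40
  Larch: +15 → 15 < 70
Round 2 — Calder defaults.
  Grove: +50 → 50 < 100
No further defaults.

2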